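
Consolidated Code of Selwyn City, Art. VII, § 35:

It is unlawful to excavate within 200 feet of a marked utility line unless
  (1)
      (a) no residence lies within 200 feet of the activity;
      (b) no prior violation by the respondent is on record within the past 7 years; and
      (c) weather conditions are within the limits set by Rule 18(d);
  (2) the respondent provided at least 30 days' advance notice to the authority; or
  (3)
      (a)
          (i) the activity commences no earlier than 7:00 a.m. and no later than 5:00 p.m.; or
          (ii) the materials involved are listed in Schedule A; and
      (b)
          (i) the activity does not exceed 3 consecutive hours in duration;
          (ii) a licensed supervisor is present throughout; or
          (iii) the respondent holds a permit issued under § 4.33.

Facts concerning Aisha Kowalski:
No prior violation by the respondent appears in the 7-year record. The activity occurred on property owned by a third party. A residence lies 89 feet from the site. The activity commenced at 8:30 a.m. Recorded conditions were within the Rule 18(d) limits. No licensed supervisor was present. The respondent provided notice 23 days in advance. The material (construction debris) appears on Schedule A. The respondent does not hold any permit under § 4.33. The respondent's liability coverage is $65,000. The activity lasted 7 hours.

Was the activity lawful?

(a) no residence in 200 ft — not met.
(b) no prior violation — holds.
(c) weather ok — satisfied.
So (1) is not satisfied (F AND T AND T).
(2) ≥30 days' notice — not met.
(i) start within hours — met.
(ii) Schedule A material — satisfied.
(a): T OR T → true.
(i) ≤ 3 hrs duration — not met.
(ii) supervisor present — fails.
(iii) holds permit — not satisfied.
So (b) is not satisfied (F OR F OR F).
(3): T AND F → false.
Overall = F OR F OR F = false.

No — unlawful.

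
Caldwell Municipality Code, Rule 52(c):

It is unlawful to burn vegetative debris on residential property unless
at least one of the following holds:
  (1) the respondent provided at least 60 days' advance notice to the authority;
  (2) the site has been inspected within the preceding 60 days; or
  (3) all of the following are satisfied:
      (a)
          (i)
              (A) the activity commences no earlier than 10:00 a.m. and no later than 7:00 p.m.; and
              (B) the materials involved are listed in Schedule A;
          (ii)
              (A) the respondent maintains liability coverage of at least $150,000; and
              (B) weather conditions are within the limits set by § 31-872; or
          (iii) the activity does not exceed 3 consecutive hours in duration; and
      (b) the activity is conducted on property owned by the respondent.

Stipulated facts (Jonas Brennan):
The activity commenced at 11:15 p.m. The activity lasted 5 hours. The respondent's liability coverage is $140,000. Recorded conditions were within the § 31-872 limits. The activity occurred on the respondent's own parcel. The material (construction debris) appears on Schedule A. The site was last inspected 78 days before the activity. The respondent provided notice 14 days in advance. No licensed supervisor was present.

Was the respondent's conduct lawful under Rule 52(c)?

No — unlawful.

(1) ≥60 days' notice — not satisfied.
(2) site inspected — fails.
(A) start within hours — not met.
(B) Schedule A material — met.
(i): F AND T → false.
(A) coverage ≥ $150,000 — fails.
(B) weather ok — met.
(ii) = F AND T = false.
(iii) ≤ 3 hrs duration — not met.
(a) = F OR F OR F = false.
(b) own property — holds.
(3) = F AND T = false.
Overall = F OR F OR F = false.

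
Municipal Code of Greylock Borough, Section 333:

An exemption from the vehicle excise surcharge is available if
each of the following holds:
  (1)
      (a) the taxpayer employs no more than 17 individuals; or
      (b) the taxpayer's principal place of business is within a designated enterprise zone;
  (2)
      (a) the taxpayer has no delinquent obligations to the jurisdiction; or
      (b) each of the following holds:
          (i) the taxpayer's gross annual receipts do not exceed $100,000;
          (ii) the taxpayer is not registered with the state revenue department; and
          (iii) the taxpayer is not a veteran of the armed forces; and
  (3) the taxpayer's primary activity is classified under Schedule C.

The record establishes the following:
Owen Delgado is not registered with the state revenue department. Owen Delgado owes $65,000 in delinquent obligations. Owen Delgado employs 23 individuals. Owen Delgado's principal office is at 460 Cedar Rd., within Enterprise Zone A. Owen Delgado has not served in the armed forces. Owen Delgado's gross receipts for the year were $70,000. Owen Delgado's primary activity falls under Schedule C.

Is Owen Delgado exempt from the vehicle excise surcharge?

(a) ≤ 17 employees — not satisfied.
(b) in enterprise zone — holds.
So (1) is satisfied (F OR T).
(a) no delinquency — not met.
(i) receipts ≤ $100,000 — holds.
(ii) not (state-registered) — holds.
(iii) not (veteran) — satisfied.
(b) = T AND T AND T = true.
(2): F OR T → true.
(3) Schedule C activity — satisfied.
So Overall is satisfied (T AND T AND T).

Yes — exempt.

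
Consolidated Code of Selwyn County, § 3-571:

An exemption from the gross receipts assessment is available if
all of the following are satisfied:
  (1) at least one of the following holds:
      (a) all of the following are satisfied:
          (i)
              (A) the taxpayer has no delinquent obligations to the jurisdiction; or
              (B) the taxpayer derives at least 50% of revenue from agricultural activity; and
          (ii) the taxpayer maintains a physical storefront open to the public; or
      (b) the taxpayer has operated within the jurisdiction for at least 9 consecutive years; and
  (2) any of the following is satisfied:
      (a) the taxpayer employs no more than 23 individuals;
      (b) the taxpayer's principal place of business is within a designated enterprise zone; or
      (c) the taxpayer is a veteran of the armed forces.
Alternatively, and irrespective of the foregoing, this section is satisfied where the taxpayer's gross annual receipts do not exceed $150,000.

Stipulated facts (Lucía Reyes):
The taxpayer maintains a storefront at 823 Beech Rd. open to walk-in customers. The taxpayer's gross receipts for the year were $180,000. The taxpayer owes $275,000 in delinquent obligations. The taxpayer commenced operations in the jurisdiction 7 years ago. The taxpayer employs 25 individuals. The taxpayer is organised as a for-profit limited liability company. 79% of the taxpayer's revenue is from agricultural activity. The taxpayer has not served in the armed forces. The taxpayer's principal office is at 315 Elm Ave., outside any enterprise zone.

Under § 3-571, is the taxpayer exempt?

(A) no delinquency — fails.
(B) ≥50% agricultural — holds.
So (i) is satisfied (F OR T).
(ii) has storefront — satisfied.
(a): T AND T → true.
(b) ≥ 9 yrs in jurisdiction — fails.
So (1) is satisfied (T OR F).
(a) ≤ 23 employees — not met.
(b) in enterprise zone — not satisfied.
(c) veteran — not met.
(2) = F OR F OR F = false.
Overall: T AND F → false.
Exception (receipts ≤ $150,000) — not satisfied.
Result: main false OR exception false → false.

No — not exempt.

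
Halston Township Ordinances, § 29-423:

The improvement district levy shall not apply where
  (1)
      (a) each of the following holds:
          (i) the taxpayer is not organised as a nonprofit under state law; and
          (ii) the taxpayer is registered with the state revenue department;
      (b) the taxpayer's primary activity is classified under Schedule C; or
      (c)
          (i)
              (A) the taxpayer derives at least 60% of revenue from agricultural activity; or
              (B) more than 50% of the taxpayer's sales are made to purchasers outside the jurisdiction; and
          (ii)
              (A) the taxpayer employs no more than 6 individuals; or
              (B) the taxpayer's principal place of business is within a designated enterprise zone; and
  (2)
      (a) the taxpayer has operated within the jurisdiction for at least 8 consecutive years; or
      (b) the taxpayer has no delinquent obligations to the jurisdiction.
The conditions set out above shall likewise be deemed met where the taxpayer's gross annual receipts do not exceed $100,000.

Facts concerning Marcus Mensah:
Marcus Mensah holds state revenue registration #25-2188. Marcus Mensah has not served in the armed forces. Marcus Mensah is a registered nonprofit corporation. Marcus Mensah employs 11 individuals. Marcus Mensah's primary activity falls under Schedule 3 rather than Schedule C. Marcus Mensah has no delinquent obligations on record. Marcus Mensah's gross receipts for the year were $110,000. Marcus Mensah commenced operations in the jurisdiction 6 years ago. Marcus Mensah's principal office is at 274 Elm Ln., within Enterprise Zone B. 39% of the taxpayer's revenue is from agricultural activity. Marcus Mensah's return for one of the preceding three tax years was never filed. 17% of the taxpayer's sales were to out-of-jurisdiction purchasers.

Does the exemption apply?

No — not exempt.

(i) not (nonprofit) — not satisfied.
(ii) state-registered — satisfied.
(a) = F AND T = false.
(b) Schedule C activity — not met.
(A) ≥60% agricultural — not satisfied.
(B) >50% out-of-jur. sales — not met.
(i): F OR F → false.
(A) ≤ 6 employees — not met.
(B) in enterprise zone — holds.
So (ii) is satisfied (F OR T).
(c) = F AND T = false.
(1): F OR F OR F → false.
(a) ≥ 8 yrs in jurisdiction — not met.
(b) no delinquency — met.
(2) = F OR T = true.
So Overall is not satisfied (F AND T).
Exception (receipts ≤ $100,000) — not satisfied.
Result: main false OR exception false → false.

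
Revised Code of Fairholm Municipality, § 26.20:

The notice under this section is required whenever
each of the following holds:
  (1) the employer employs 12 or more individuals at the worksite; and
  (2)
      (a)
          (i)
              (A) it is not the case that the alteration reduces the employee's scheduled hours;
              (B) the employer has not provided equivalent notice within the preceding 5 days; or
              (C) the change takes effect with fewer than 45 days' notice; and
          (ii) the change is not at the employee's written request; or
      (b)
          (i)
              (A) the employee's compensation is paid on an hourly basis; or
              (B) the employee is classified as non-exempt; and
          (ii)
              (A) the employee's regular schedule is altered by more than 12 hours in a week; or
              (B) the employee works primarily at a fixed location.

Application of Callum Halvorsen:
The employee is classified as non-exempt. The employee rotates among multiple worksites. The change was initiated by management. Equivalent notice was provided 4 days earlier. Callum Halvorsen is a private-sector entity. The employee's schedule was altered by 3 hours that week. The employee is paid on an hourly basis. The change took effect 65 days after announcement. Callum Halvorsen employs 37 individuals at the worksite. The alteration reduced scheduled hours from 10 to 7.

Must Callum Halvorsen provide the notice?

(1) ≥ 12 at site — met.
(A) not (hours reduced) — fails.
(B) no recent notice — not satisfied.
(C) < 45 days' notice — fails.
(i) = F OR F OR F = false.
(ii) not employee-requested — holds.
(a) = F AND T = false.
(A) hourly-paid — met.
(B) non-exempt — holds.
So (i) is satisfied (T OR T).
(A) schedule shift > 12h — not satisfied.
(B) fixed location — not met.
(ii) = F OR F = false.
So (b) is not satisfied (T AND F).
(2) = F OR F = false.
So Overall is not satisfied (T AND F).

No — not required.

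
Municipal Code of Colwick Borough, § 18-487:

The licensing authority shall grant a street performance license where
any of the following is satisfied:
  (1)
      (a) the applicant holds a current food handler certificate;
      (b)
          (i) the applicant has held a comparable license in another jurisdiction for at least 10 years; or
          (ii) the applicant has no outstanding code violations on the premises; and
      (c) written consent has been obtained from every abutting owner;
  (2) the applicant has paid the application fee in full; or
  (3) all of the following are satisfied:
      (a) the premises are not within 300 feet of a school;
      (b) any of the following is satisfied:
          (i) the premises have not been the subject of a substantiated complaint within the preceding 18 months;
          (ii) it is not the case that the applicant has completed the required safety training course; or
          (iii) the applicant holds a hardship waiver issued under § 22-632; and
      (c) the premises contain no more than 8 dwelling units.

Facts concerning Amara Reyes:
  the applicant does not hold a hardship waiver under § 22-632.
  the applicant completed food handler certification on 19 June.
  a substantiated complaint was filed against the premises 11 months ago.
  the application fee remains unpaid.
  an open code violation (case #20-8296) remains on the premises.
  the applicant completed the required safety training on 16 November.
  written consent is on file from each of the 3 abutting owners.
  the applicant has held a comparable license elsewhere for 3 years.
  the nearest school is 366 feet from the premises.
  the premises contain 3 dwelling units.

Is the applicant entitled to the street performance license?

No — denied.

(a) food handler cert. — satisfied.
(i) prior license ≥ 10 yr — fails.
(ii) no code violations — not met.
So (b) is not satisfied (F OR F).
(c) all abutters consent — satisfied.
So (1) is not satisfied (T AND F AND T).
(2) fee paid — not satisfied.
(a) ≥300 ft from school — satisfied.
(i) no complaint in 18 mo. — not satisfied.
(ii) not (safety training) — not satisfied.
(iii) hardship waiver — not met.
So (b) is not satisfied (F OR F OR F).
(c) ≤ 8 units — satisfied.
(3): T AND F AND T → false.
Overall = F OR F OR F = false.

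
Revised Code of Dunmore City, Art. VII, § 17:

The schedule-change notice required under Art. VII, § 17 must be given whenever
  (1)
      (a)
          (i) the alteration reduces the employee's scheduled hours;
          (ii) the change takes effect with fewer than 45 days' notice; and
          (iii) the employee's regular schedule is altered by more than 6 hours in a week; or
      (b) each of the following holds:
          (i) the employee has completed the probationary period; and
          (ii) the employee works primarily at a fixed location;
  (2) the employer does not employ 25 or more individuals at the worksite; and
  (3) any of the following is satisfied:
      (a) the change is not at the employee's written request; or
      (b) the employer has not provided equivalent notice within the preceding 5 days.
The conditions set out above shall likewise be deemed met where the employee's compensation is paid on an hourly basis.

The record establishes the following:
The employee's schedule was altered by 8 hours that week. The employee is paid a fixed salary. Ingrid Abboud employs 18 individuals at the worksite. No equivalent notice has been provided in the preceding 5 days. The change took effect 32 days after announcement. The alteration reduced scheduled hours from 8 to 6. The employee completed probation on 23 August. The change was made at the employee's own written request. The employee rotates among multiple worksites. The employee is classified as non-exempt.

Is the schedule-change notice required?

(i) hours reduced — met.
(ii) < 45 days' notice — satisfied.
(iii) schedule shift > 6h — satisfied.
(a) = T AND T AND T = true.
(i) past probation — satisfied.
(ii) fixed location — fails.
(b): T AND F → false.
So (1) is satisfied (T OR F).
(2) not (≥ 25 at site) — holds.
(a) not employee-requested — not satisfied.
(b) no recent notice — holds.
So (3) is satisfied (F OR T).
Overall = T AND T AND T = true.
Exception (hourly-paid) — not satisfied.
Result: main true OR exception false → true.

Yes — required.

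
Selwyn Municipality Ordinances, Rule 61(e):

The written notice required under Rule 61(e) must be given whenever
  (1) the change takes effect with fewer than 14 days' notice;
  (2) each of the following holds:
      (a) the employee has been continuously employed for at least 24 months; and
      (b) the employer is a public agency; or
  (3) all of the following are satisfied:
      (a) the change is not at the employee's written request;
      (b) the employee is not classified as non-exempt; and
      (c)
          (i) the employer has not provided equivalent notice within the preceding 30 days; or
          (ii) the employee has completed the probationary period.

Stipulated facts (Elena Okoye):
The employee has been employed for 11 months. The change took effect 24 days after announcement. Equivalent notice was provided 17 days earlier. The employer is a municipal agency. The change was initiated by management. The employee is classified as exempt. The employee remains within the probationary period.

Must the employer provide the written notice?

(1) < 14 days' notice — fails.
(a) tenure ≥ 24 mo. — not met.
(b) public agency — satisfied.
(2): F AND T → false.
(a) not employee-requested — satisfied.
(b) not (non-exempt) — holds.
(i) no recent notice — fails.
(ii) past probation — fails.
(c): F OR F → false.
(3): T AND T AND F → false.
Overall = F OR F OR F = false.

No — not required.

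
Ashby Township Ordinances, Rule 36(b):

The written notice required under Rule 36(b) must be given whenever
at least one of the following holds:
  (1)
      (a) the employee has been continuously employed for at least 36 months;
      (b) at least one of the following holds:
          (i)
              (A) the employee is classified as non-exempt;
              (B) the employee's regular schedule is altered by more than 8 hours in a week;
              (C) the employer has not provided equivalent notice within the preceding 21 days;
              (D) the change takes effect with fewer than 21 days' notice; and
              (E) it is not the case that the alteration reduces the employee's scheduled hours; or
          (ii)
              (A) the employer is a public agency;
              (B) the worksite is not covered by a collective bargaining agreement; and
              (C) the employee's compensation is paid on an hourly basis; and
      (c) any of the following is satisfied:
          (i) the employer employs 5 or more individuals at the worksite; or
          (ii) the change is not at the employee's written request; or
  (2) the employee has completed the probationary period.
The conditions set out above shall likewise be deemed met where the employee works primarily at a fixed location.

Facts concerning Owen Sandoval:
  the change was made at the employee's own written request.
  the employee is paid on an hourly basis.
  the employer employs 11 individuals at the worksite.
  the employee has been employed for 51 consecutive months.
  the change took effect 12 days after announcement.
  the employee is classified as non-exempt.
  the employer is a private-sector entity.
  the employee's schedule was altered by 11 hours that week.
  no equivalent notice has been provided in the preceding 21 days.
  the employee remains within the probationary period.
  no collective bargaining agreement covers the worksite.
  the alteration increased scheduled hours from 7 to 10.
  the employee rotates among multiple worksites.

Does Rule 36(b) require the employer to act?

Yes — required.

(a) tenure ≥ 36 mo. — met.
(A) non-exempt — holds.
(B) schedule shift > 8h — holds.
(C) no recent notice — met.
(D) < 21 days' notice — satisfied.
(E) not (hours reduced) — satisfied.
(i): T AND T AND T AND T AND T → true.
(A) public agency — not satisfied.
(B) no CBA — holds.
(C) hourly-paid — met.
(ii) = F AND T AND T = false.
(b) = T OR F = true.
(i) ≥ 5 at site — holds.
(ii) not employee-requested — fails.
(c) = T OR F = true.
So (1) is satisfied (T AND T AND T).
(2) past probation — not met.
So Overall is satisfied (T OR F).
Exception (fixed location) — not satisfied.
Result: main true OR exception false → true.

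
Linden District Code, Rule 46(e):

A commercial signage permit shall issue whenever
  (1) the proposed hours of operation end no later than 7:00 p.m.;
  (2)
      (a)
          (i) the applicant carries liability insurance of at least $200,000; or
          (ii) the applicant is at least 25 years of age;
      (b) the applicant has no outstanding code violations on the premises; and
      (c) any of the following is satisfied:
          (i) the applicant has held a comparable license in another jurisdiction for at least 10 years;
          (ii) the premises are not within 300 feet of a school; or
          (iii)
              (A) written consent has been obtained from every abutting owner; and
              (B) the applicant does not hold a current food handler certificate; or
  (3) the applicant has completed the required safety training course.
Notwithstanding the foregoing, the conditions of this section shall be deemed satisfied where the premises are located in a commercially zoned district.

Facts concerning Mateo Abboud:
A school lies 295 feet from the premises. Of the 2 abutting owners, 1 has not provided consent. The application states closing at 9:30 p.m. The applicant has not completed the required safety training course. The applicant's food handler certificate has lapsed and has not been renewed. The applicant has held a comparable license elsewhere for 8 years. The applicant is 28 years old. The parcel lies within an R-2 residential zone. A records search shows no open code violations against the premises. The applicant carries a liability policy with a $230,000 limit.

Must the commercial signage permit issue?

No — denied.

(1) closes by 7 p.m. — not satisfied.
(i) insurance ≥ $200,000 — satisfied.
(ii) age ≥ 25 — holds.
(a): T OR T → true.
(b) no code violations — holds.
(i) prior license ≥ 10 yr — not met.
(ii) ≥300 ft from school — fails.
(A) all abutters consent — fails.
(B) not (food handler cert.) — met.
(iii) = F AND T = false.
(c): F OR F OR F → false.
(2) = T AND T AND F = false.
(3) safety training — fails.
So Overall is not satisfied (F OR F OR F).
Exception (commercially zoned) — not satisfied.
Result: main false OR exception false → false.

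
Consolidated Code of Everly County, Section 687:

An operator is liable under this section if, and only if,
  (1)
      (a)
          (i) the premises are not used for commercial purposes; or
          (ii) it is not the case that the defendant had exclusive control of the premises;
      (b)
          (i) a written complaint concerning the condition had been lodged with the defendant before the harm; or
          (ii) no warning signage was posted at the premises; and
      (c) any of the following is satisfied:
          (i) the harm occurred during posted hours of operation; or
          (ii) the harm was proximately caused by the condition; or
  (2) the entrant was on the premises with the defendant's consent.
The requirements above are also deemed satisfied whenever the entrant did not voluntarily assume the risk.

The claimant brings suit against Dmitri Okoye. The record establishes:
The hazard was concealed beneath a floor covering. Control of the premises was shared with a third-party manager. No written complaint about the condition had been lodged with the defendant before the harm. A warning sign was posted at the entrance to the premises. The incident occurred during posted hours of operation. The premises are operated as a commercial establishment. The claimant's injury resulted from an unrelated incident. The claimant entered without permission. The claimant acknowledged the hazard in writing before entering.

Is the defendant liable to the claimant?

No — not liable.

(i) not (commercial use) — not satisfied.
(ii) not (exclusive control) — satisfied.
(a): F OR T → true.
(i) complaint lodged — not met.
(ii) no signage posted — not satisfied.
So (b) is not satisfied (F OR F).
(i) during posted hours — holds.
(ii) proximate cause — fails.
(c) = T OR F = true.
So (1) is not satisfied (T AND F AND T).
(2) consent to enter — fails.
Overall = F OR F = false.
Exception (no assumed risk) — not satisfied.
Result: main false OR exception false → false.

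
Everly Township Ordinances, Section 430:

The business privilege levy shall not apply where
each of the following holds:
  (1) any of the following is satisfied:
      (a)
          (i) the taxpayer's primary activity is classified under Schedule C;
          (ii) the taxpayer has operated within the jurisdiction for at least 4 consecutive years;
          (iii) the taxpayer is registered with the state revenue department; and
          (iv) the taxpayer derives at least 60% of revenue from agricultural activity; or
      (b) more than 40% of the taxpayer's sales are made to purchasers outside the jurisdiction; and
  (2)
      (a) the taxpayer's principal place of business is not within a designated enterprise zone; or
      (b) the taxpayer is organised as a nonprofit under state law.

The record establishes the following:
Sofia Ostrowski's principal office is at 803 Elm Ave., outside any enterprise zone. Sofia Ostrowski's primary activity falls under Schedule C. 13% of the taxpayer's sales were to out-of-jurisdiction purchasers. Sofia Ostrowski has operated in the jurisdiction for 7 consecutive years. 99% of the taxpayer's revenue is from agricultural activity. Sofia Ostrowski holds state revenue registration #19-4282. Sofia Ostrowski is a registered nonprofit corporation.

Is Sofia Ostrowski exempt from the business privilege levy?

(i) Schedule C activity — holds.
(ii) ≥ 4 yrs in jurisdiction — holds.
(iii) state-registered — met.
(iv) ≥60% agricultural — holds.
(a): T AND T AND T AND T → true.
(b) >40% out-of-jur. sales — fails.
(1): T OR F → true.
(a) not (in enterprise zone) — holds.
(b) nonprofit — holds.
(2): T OR T → true.
Overall: T AND T → true.

Yes — exempt.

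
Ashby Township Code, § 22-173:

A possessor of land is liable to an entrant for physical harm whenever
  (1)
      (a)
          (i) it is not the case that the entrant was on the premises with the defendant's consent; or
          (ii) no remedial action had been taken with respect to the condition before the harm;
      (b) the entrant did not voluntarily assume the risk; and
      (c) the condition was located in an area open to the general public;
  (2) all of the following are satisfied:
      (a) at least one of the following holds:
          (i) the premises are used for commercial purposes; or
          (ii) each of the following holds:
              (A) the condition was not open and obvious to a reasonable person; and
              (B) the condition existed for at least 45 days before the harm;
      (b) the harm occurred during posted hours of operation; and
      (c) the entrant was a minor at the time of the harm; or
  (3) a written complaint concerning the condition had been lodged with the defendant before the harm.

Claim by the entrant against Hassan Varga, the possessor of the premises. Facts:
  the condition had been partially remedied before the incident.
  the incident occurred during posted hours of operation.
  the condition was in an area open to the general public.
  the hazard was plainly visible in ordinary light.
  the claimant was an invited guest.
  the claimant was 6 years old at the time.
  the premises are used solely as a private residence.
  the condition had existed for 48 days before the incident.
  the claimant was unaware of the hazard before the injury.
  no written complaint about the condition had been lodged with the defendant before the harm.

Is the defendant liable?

No — not liable.

(i) not (consent to enter) — fails.
(ii) no remedial action — not met.
So (a) is not satisfied (F OR F).
(b) no assumed risk — holds.
(c) public area — met.
So (1) is not satisfied (F AND T AND T).
(i) commercial use — not satisfied.
(A) not open/obvious — fails.
(B) condition ≥45 days old — holds.
So (ii) is not satisfied (F AND T).
(a): F OR F → false.
(b) during posted hours — satisfied.
(c) entrant a minor — met.
(2): F AND T AND T → false.
(3) complaint lodged — fails.
So Overall is not satisfied (F OR F OR F).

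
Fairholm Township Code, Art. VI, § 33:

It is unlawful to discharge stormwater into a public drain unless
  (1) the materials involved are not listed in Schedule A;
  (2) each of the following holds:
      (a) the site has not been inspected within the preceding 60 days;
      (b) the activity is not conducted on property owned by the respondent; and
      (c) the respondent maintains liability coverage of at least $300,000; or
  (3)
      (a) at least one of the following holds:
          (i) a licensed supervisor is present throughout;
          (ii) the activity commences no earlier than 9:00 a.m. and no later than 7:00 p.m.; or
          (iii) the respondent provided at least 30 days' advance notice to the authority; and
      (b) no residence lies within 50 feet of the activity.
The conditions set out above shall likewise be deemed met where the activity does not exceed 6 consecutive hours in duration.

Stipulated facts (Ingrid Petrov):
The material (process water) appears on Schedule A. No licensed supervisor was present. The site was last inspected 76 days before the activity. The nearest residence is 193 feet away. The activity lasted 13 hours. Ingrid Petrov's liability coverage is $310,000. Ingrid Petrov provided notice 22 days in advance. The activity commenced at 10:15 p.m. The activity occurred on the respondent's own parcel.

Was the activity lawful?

No — unlawful.

(1) not (Schedule A material) — not satisfied.
(a) not (site inspected) — met.
(b) not (own property) — not satisfied.
(c) coverage ≥ $300,000 — met.
So (2) is not satisfied (T AND F AND T).
(i) supervisor present — not satisfied.
(ii) start within hours — not met.
(iii) ≥30 days' notice — fails.
So (a) is not satisfied (F OR F OR F).
(b) no residence in 50 ft — satisfied.
So (3) is not satisfied (F AND T).
Overall = F OR F OR F = false.
Exception (≤ 6 hrs duration) — not satisfied.
Result: main false OR exception false → false.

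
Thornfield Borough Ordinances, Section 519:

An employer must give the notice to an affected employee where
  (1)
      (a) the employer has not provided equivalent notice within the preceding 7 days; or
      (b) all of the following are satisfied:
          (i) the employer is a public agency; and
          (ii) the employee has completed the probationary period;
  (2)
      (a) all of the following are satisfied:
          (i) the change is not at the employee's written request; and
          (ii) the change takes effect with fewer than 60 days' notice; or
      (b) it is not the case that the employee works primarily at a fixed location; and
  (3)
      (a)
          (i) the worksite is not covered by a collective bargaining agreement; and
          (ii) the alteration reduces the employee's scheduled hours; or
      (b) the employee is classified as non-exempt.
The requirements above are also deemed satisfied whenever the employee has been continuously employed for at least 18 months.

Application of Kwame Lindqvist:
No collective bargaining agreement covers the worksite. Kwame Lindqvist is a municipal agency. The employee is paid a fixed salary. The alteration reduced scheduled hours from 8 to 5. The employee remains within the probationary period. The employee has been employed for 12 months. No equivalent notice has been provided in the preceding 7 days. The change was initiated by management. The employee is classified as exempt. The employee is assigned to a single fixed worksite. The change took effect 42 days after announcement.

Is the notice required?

(a) no recent notice — holds.
(i) public agency — met.
(ii) past probation — not met.
So (b) is not satisfied (T AND F).
(1) = T OR F = true.
(i) not employee-requested — met.
(ii) < 60 days' notice — holds.
(a) = T AND T = true.
(b) not (fixed location) — not satisfied.
So (2) is satisfied (T OR F).
(i) no CBA — holds.
(ii) hours reduced — holds.
(a) = T AND T = true.
(b) non-exempt — not satisfied.
(3) = T OR F = true.
Overall = T AND T AND T = true.
Exception (tenure ≥ 18 mo.) — not satisfied.
Result: main true OR exception false → true.

Yes — required.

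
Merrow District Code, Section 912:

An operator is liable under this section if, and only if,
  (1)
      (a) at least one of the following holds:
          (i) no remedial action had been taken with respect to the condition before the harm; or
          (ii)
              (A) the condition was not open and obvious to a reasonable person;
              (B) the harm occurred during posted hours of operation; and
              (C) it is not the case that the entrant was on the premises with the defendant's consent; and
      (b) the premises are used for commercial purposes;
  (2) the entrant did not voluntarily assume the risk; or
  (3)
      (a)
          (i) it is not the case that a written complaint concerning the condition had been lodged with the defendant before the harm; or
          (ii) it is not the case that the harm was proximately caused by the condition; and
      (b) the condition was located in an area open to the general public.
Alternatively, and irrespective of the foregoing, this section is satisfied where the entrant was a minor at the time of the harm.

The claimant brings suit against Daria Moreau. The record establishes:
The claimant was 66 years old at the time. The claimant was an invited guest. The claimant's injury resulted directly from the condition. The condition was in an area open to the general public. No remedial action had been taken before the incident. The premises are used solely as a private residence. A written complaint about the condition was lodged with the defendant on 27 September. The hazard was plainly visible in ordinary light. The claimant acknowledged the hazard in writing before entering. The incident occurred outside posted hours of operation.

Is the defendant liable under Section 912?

No — not liable.

(i) no remedial action — met.
(A) not open/obvious — not met.
(B) during posted hours — not met.
(C) not (consent to enter) — fails.
So (ii) is not satisfied (F AND F AND F).
(a) = T OR F = true.
(b) commercial use — not satisfied.
(1): T AND F → false.
(2) no assumed risk — not satisfied.
(i) not (complaint lodged) — not satisfied.
(ii) not (proximate cause) — not satisfied.
So (a) is not satisfied (F OR F).
(b) public area — holds.
(3) = F AND T = false.
Overall: F OR F OR F → false.
Exception (entrant a minor) — not satisfied.
Result: main false OR exception false → false.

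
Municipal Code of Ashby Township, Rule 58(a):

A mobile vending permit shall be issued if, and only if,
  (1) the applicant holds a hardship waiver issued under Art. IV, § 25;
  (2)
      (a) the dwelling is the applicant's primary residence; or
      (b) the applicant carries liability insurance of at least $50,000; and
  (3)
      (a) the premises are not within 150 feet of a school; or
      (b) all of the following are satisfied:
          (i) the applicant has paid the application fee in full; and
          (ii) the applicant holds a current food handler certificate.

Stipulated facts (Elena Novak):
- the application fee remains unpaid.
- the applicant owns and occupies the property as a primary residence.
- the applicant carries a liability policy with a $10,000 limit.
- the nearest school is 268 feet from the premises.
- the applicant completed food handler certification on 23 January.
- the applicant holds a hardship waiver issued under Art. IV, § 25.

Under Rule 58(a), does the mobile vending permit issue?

Yes — granted.

(1) hardship waiver — holds.
(a) primary residence — holds.
(b) insurance ≥ $50,000 — fails.
(2) = T OR F = true.
(a) ≥150 ft from school — satisfied.
(i) fee paid — fails.
(ii) food handler cert. — holds.
(b) = F AND T = false.
(3): T OR F → true.
Overall = T AND T AND T = true.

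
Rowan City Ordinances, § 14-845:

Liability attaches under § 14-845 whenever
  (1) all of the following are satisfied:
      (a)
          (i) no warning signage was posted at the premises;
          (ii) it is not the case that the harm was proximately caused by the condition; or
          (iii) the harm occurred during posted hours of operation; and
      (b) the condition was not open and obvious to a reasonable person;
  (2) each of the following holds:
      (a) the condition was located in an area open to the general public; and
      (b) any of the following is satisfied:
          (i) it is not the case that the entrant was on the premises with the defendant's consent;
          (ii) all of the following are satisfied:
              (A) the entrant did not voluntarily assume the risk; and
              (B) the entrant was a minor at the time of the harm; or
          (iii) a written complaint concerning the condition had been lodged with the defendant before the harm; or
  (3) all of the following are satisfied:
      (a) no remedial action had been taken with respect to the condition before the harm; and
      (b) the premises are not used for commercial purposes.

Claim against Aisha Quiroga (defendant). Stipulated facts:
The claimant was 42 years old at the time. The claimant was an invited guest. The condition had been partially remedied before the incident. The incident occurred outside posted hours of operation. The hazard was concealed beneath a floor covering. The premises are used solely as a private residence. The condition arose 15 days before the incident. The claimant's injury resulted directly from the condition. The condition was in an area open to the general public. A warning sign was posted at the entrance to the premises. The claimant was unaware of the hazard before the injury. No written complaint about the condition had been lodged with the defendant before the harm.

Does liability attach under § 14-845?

No — not liable.

(i) no signage posted — not met.
(ii) not (proximate cause) — fails.
(iii) during posted hours — not met.
(a): F OR F OR F → false.
(b) not open/obvious — met.
(1) = F AND T = false.
(a) public area — met.
(i) not (consent to enter) — not met.
(A) no assumed risk — satisfied.
(B) entrant a minor — not satisfied.
(ii): T AND F → false.
(iii) complaint lodged — not met.
(b) = F OR F OR F = false.
So (2) is not satisfied (T AND F).
(a) no remedial action — not satisfied.
(b) not (commercial use) — met.
(3): F AND T → false.
Overall = F OR F OR F = false.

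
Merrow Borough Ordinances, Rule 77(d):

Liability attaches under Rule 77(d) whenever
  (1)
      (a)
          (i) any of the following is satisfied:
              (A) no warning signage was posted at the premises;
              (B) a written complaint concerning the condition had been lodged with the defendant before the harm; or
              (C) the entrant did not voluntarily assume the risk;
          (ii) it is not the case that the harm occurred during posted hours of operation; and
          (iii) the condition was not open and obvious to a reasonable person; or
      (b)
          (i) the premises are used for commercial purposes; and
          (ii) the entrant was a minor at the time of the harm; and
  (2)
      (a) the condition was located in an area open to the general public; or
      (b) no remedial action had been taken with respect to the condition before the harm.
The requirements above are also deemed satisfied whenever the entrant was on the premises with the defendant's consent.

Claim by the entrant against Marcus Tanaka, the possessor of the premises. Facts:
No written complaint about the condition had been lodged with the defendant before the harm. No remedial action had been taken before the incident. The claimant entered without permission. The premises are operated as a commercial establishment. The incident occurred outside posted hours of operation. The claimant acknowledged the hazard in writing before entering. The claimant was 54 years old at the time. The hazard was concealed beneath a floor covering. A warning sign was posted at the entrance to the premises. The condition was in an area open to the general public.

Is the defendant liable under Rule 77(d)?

(A) no signage posted — not met.
(B) complaint lodged — not met.
(C) no assumed risk — not met.
(i): F OR F OR F → false.
(ii) not (during posted hours) — met.
(iii) not open/obvious — met.
(a) = F AND T AND T = false.
(i) commercial use — holds.
(ii) entrant a minor — not satisfied.
(b): T AND F → false.
(1) = F OR F = false.
(a) public area — satisfied.
(b) no remedial action — satisfied.
So (2) is satisfied (T OR T).
So Overall is not satisfied (F AND T).
Exception (consent to enter) — not satisfied.
Result: main false OR exception false → false.

No — not liable.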